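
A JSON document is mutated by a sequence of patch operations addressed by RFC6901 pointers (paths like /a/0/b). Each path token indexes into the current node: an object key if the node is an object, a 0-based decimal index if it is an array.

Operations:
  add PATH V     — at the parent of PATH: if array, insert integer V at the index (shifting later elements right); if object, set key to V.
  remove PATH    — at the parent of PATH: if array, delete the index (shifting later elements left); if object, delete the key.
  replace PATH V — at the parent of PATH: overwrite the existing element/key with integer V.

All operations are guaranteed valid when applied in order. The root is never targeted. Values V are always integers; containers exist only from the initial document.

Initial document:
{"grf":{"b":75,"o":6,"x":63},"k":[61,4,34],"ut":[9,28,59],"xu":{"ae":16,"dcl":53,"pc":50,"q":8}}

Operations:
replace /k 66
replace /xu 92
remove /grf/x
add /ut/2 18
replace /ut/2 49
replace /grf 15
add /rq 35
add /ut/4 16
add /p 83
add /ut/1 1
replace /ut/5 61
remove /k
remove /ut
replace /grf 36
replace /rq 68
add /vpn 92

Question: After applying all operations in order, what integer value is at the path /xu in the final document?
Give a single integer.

After op 1 (replace /k 66): {"grf":{"b":75,"o":6,"x":63},"k":66,"ut":[9,28,59],"xu":{"ae":16,"dcl":53,"pc":50,"q":8}}
After op 2 (replace /xu 92): {"grf":{"b":75,"o":6,"x":63},"k":66,"ut":[9,28,59],"xu":92}
After op 3 (remove /grf/x): {"grf":{"b":75,"o":6},"k":66,"ut":[9,28,59],"xu":92}
After op 4 (add /ut/2 18): {"grf":{"b":75,"o":6},"k":66,"ut":[9,28,18,59],"xu":92}
After op 5 (replace /ut/2 49): {"grf":{"b":75,"o":6},"k":66,"ut":[9,28,49,59],"xu":92}
After op 6 (replace /grf 15): {"grf":15,"k":66,"ut":[9,28,49,59],"xu":92}
After op 7 (add /rq 35): {"grf":15,"k":66,"rq":35,"ut":[9,28,49,59],"xu":92}
After op 8 (add /ut/4 16): {"grf":15,"k":66,"rq":35,"ut":[9,28,49,59,16],"xu":92}
After op 9 (add /p 83): {"grf":15,"k":66,"p":83,"rq":35,"ut":[9,28,49,59,16],"xu":92}
After op 10 (add /ut/1 1): {"grf":15,"k":66,"p":83,"rq":35,"ut":[9,1,28,49,59,16],"xu":92}
After op 11 (replace /ut/5 61): {"grf":15,"k":66,"p":83,"rq":35,"ut":[9,1,28,49,59,61],"xu":92}
After op 12 (remove /k): {"grf":15,"p":83,"rq":35,"ut":[9,1,28,49,59,61],"xu":92}
After op 13 (remove /ut): {"grf":15,"p":83,"rq":35,"xu":92}
After op 14 (replace /grf 36): {"grf":36,"p":83,"rq":35,"xu":92}
After op 15 (replace /rq 68): {"grf":36,"p":83,"rq":68,"xu":92}
After op 16 (add /vpn 92): {"grf":36,"p":83,"rq":68,"vpn":92,"xu":92}
Value at /xu: 92

Answer: 92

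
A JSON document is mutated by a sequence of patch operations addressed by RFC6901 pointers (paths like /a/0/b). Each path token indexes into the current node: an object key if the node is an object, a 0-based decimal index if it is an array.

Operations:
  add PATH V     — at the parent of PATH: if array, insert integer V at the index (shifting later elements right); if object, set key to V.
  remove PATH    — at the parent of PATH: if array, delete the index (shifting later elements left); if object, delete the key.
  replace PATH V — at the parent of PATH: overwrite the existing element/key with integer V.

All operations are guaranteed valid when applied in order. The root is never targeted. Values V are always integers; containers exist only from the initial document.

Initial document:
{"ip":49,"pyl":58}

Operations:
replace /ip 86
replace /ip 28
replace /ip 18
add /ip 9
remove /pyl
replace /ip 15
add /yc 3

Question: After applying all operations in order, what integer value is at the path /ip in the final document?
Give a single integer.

Answer: 15

Derivation:
After op 1 (replace /ip 86): {"ip":86,"pyl":58}
After op 2 (replace /ip 28): {"ip":28,"pyl":58}
After op 3 (replace /ip 18): {"ip":18,"pyl":58}
After op 4 (add /ip 9): {"ip":9,"pyl":58}
After op 5 (remove /pyl): {"ip":9}
After op 6 (replace /ip 15): {"ip":15}
After op 7 (add /yc 3): {"ip":15,"yc":3}
Value at /ip: 15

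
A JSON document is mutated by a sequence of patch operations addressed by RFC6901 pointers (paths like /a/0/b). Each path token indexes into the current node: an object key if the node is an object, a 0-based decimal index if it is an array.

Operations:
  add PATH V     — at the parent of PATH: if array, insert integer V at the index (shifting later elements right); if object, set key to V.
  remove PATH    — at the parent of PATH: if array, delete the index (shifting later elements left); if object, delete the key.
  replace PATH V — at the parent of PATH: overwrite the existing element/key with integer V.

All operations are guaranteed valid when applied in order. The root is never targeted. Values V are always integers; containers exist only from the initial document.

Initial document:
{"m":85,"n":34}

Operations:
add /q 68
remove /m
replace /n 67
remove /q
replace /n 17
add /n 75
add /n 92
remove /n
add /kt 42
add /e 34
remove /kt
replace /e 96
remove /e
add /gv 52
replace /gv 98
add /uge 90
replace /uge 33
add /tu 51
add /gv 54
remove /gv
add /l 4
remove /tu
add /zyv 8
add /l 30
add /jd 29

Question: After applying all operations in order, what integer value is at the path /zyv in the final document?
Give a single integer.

Answer: 8

Derivation:
After op 1 (add /q 68): {"m":85,"n":34,"q":68}
After op 2 (remove /m): {"n":34,"q":68}
After op 3 (replace /n 67): {"n":67,"q":68}
After op 4 (remove /q): {"n":67}
After op 5 (replace /n 17): {"n":17}
After op 6 (add /n 75): {"n":75}
After op 7 (add /n 92): {"n":92}
After op 8 (remove /n): {}
After op 9 (add /kt 42): {"kt":42}
After op 10 (add /e 34): {"e":34,"kt":42}
After op 11 (remove /kt): {"e":34}
After op 12 (replace /e 96): {"e":96}
After op 13 (remove /e): {}
After op 14 (add /gv 52): {"gv":52}
After op 15 (replace /gv 98): {"gv":98}
After op 16 (add /uge 90): {"gv":98,"uge":90}
After op 17 (replace /uge 33): {"gv":98,"uge":33}
After op 18 (add /tu 51): {"gv":98,"tu":51,"uge":33}
After op 19 (add /gv 54): {"gv":54,"tu":51,"uge":33}
After op 20 (remove /gv): {"tu":51,"uge":33}
After op 21 (add /l 4): {"l":4,"tu":51,"uge":33}
After op 22 (remove /tu): {"l":4,"uge":33}
After op 23 (add /zyv 8): {"l":4,"uge":33,"zyv":8}
After op 24 (add /l 30): {"l":30,"uge":33,"zyv":8}
After op 25 (add /jd 29): {"jd":29,"l":30,"uge":33,"zyv":8}
Value at /zyv: 8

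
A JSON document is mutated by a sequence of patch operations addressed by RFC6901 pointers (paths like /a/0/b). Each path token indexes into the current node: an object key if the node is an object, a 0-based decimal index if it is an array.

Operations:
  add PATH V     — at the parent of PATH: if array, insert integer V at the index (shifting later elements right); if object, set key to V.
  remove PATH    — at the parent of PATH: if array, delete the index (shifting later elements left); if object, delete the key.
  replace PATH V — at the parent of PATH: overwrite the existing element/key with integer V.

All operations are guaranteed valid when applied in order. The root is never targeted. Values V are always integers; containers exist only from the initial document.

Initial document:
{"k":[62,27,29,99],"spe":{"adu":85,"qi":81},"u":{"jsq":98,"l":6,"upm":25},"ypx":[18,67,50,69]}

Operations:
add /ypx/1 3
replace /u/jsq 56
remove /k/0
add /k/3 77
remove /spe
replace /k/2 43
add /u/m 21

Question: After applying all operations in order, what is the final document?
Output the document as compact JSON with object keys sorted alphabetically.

After op 1 (add /ypx/1 3): {"k":[62,27,29,99],"spe":{"adu":85,"qi":81},"u":{"jsq":98,"l":6,"upm":25},"ypx":[18,3,67,50,69]}
After op 2 (replace /u/jsq 56): {"k":[62,27,29,99],"spe":{"adu":85,"qi":81},"u":{"jsq":56,"l":6,"upm":25},"ypx":[18,3,67,50,69]}
After op 3 (remove /k/0): {"k":[27,29,99],"spe":{"adu":85,"qi":81},"u":{"jsq":56,"l":6,"upm":25},"ypx":[18,3,67,50,69]}
After op 4 (add /k/3 77): {"k":[27,29,99,77],"spe":{"adu":85,"qi":81},"u":{"jsq":56,"l":6,"upm":25},"ypx":[18,3,67,50,69]}
After op 5 (remove /spe): {"k":[27,29,99,77],"u":{"jsq":56,"l":6,"upm":25},"ypx":[18,3,67,50,69]}
After op 6 (replace /k/2 43): {"k":[27,29,43,77],"u":{"jsq":56,"l":6,"upm":25},"ypx":[18,3,67,50,69]}
After op 7 (add /u/m 21): {"k":[27,29,43,77],"u":{"jsq":56,"l":6,"m":21,"upm":25},"ypx":[18,3,67,50,69]}

Answer: {"k":[27,29,43,77],"u":{"jsq":56,"l":6,"m":21,"upm":25},"ypx":[18,3,67,50,69]}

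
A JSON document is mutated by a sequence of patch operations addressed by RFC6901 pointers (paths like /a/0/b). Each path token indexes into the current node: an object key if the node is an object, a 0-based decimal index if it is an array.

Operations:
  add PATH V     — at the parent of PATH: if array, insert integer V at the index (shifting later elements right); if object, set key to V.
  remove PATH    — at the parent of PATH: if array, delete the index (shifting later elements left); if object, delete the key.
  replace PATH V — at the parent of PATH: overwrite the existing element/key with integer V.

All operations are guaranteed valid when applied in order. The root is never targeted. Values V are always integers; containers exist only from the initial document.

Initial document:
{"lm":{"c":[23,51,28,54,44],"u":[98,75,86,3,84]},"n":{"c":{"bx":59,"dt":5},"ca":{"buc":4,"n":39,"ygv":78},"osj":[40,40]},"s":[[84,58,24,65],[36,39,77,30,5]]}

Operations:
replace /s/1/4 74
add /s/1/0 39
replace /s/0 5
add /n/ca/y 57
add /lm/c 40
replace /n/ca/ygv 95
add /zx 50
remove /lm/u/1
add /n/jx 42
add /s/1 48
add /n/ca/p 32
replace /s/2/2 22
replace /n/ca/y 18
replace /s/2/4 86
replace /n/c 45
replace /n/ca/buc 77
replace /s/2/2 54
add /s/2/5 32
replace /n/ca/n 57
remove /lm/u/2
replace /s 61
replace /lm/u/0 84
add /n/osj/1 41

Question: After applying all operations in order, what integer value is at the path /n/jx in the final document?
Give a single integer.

After op 1 (replace /s/1/4 74): {"lm":{"c":[23,51,28,54,44],"u":[98,75,86,3,84]},"n":{"c":{"bx":59,"dt":5},"ca":{"buc":4,"n":39,"ygv":78},"osj":[40,40]},"s":[[84,58,24,65],[36,39,77,30,74]]}
After op 2 (add /s/1/0 39): {"lm":{"c":[23,51,28,54,44],"u":[98,75,86,3,84]},"n":{"c":{"bx":59,"dt":5},"ca":{"buc":4,"n":39,"ygv":78},"osj":[40,40]},"s":[[84,58,24,65],[39,36,39,77,30,74]]}
After op 3 (replace /s/0 5): {"lm":{"c":[23,51,28,54,44],"u":[98,75,86,3,84]},"n":{"c":{"bx":59,"dt":5},"ca":{"buc":4,"n":39,"ygv":78},"osj":[40,40]},"s":[5,[39,36,39,77,30,74]]}
After op 4 (add /n/ca/y 57): {"lm":{"c":[23,51,28,54,44],"u":[98,75,86,3,84]},"n":{"c":{"bx":59,"dt":5},"ca":{"buc":4,"n":39,"y":57,"ygv":78},"osj":[40,40]},"s":[5,[39,36,39,77,30,74]]}
After op 5 (add /lm/c 40): {"lm":{"c":40,"u":[98,75,86,3,84]},"n":{"c":{"bx":59,"dt":5},"ca":{"buc":4,"n":39,"y":57,"ygv":78},"osj":[40,40]},"s":[5,[39,36,39,77,30,74]]}
After op 6 (replace /n/ca/ygv 95): {"lm":{"c":40,"u":[98,75,86,3,84]},"n":{"c":{"bx":59,"dt":5},"ca":{"buc":4,"n":39,"y":57,"ygv":95},"osj":[40,40]},"s":[5,[39,36,39,77,30,74]]}
After op 7 (add /zx 50): {"lm":{"c":40,"u":[98,75,86,3,84]},"n":{"c":{"bx":59,"dt":5},"ca":{"buc":4,"n":39,"y":57,"ygv":95},"osj":[40,40]},"s":[5,[39,36,39,77,30,74]],"zx":50}
After op 8 (remove /lm/u/1): {"lm":{"c":40,"u":[98,86,3,84]},"n":{"c":{"bx":59,"dt":5},"ca":{"buc":4,"n":39,"y":57,"ygv":95},"osj":[40,40]},"s":[5,[39,36,39,77,30,74]],"zx":50}
After op 9 (add /n/jx 42): {"lm":{"c":40,"u":[98,86,3,84]},"n":{"c":{"bx":59,"dt":5},"ca":{"buc":4,"n":39,"y":57,"ygv":95},"jx":42,"osj":[40,40]},"s":[5,[39,36,39,77,30,74]],"zx":50}
After op 10 (add /s/1 48): {"lm":{"c":40,"u":[98,86,3,84]},"n":{"c":{"bx":59,"dt":5},"ca":{"buc":4,"n":39,"y":57,"ygv":95},"jx":42,"osj":[40,40]},"s":[5,48,[39,36,39,77,30,74]],"zx":50}
After op 11 (add /n/ca/p 32): {"lm":{"c":40,"u":[98,86,3,84]},"n":{"c":{"bx":59,"dt":5},"ca":{"buc":4,"n":39,"p":32,"y":57,"ygv":95},"jx":42,"osj":[40,40]},"s":[5,48,[39,36,39,77,30,74]],"zx":50}
After op 12 (replace /s/2/2 22): {"lm":{"c":40,"u":[98,86,3,84]},"n":{"c":{"bx":59,"dt":5},"ca":{"buc":4,"n":39,"p":32,"y":57,"ygv":95},"jx":42,"osj":[40,40]},"s":[5,48,[39,36,22,77,30,74]],"zx":50}
After op 13 (replace /n/ca/y 18): {"lm":{"c":40,"u":[98,86,3,84]},"n":{"c":{"bx":59,"dt":5},"ca":{"buc":4,"n":39,"p":32,"y":18,"ygv":95},"jx":42,"osj":[40,40]},"s":[5,48,[39,36,22,77,30,74]],"zx":50}
After op 14 (replace /s/2/4 86): {"lm":{"c":40,"u":[98,86,3,84]},"n":{"c":{"bx":59,"dt":5},"ca":{"buc":4,"n":39,"p":32,"y":18,"ygv":95},"jx":42,"osj":[40,40]},"s":[5,48,[39,36,22,77,86,74]],"zx":50}
After op 15 (replace /n/c 45): {"lm":{"c":40,"u":[98,86,3,84]},"n":{"c":45,"ca":{"buc":4,"n":39,"p":32,"y":18,"ygv":95},"jx":42,"osj":[40,40]},"s":[5,48,[39,36,22,77,86,74]],"zx":50}
After op 16 (replace /n/ca/buc 77): {"lm":{"c":40,"u":[98,86,3,84]},"n":{"c":45,"ca":{"buc":77,"n":39,"p":32,"y":18,"ygv":95},"jx":42,"osj":[40,40]},"s":[5,48,[39,36,22,77,86,74]],"zx":50}
After op 17 (replace /s/2/2 54): {"lm":{"c":40,"u":[98,86,3,84]},"n":{"c":45,"ca":{"buc":77,"n":39,"p":32,"y":18,"ygv":95},"jx":42,"osj":[40,40]},"s":[5,48,[39,36,54,77,86,74]],"zx":50}
After op 18 (add /s/2/5 32): {"lm":{"c":40,"u":[98,86,3,84]},"n":{"c":45,"ca":{"buc":77,"n":39,"p":32,"y":18,"ygv":95},"jx":42,"osj":[40,40]},"s":[5,48,[39,36,54,77,86,32,74]],"zx":50}
After op 19 (replace /n/ca/n 57): {"lm":{"c":40,"u":[98,86,3,84]},"n":{"c":45,"ca":{"buc":77,"n":57,"p":32,"y":18,"ygv":95},"jx":42,"osj":[40,40]},"s":[5,48,[39,36,54,77,86,32,74]],"zx":50}
After op 20 (remove /lm/u/2): {"lm":{"c":40,"u":[98,86,84]},"n":{"c":45,"ca":{"buc":77,"n":57,"p":32,"y":18,"ygv":95},"jx":42,"osj":[40,40]},"s":[5,48,[39,36,54,77,86,32,74]],"zx":50}
After op 21 (replace /s 61): {"lm":{"c":40,"u":[98,86,84]},"n":{"c":45,"ca":{"buc":77,"n":57,"p":32,"y":18,"ygv":95},"jx":42,"osj":[40,40]},"s":61,"zx":50}
After op 22 (replace /lm/u/0 84): {"lm":{"c":40,"u":[84,86,84]},"n":{"c":45,"ca":{"buc":77,"n":57,"p":32,"y":18,"ygv":95},"jx":42,"osj":[40,40]},"s":61,"zx":50}
After op 23 (add /n/osj/1 41): {"lm":{"c":40,"u":[84,86,84]},"n":{"c":45,"ca":{"buc":77,"n":57,"p":32,"y":18,"ygv":95},"jx":42,"osj":[40,41,40]},"s":61,"zx":50}
Value at /n/jx: 42

Answer: 42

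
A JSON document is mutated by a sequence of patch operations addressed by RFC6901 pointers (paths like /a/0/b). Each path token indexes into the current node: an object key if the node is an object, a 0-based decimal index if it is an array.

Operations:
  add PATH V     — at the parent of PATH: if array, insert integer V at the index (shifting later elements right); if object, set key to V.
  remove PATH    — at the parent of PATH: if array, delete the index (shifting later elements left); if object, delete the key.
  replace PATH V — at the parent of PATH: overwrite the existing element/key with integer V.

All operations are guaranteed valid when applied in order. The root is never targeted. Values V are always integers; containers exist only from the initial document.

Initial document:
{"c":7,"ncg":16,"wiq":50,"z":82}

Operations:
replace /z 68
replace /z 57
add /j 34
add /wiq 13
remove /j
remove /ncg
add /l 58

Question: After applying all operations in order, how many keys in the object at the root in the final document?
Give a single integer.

Answer: 4

Derivation:
After op 1 (replace /z 68): {"c":7,"ncg":16,"wiq":50,"z":68}
After op 2 (replace /z 57): {"c":7,"ncg":16,"wiq":50,"z":57}
After op 3 (add /j 34): {"c":7,"j":34,"ncg":16,"wiq":50,"z":57}
After op 4 (add /wiq 13): {"c":7,"j":34,"ncg":16,"wiq":13,"z":57}
After op 5 (remove /j): {"c":7,"ncg":16,"wiq":13,"z":57}
After op 6 (remove /ncg): {"c":7,"wiq":13,"z":57}
After op 7 (add /l 58): {"c":7,"l":58,"wiq":13,"z":57}
Size at the root: 4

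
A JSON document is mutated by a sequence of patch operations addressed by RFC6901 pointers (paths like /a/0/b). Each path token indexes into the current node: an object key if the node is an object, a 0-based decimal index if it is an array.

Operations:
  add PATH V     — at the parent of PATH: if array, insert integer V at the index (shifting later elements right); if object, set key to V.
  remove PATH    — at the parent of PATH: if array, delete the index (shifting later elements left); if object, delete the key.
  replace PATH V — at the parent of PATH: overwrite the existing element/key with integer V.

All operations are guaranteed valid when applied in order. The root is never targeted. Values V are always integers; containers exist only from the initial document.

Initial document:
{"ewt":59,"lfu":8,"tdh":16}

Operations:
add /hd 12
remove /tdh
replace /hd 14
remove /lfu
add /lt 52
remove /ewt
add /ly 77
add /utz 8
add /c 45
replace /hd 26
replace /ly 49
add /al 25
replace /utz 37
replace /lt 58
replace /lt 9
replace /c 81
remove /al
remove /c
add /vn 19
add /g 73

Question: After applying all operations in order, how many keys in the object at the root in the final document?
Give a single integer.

After op 1 (add /hd 12): {"ewt":59,"hd":12,"lfu":8,"tdh":16}
After op 2 (remove /tdh): {"ewt":59,"hd":12,"lfu":8}
After op 3 (replace /hd 14): {"ewt":59,"hd":14,"lfu":8}
After op 4 (remove /lfu): {"ewt":59,"hd":14}
After op 5 (add /lt 52): {"ewt":59,"hd":14,"lt":52}
After op 6 (remove /ewt): {"hd":14,"lt":52}
After op 7 (add /ly 77): {"hd":14,"lt":52,"ly":77}
After op 8 (add /utz 8): {"hd":14,"lt":52,"ly":77,"utz":8}
After op 9 (add /c 45): {"c":45,"hd":14,"lt":52,"ly":77,"utz":8}
After op 10 (replace /hd 26): {"c":45,"hd":26,"lt":52,"ly":77,"utz":8}
After op 11 (replace /ly 49): {"c":45,"hd":26,"lt":52,"ly":49,"utz":8}
After op 12 (add /al 25): {"al":25,"c":45,"hd":26,"lt":52,"ly":49,"utz":8}
After op 13 (replace /utz 37): {"al":25,"c":45,"hd":26,"lt":52,"ly":49,"utz":37}
After op 14 (replace /lt 58): {"al":25,"c":45,"hd":26,"lt":58,"ly":49,"utz":37}
After op 15 (replace /lt 9): {"al":25,"c":45,"hd":26,"lt":9,"ly":49,"utz":37}
After op 16 (replace /c 81): {"al":25,"c":81,"hd":26,"lt":9,"ly":49,"utz":37}
After op 17 (remove /al): {"c":81,"hd":26,"lt":9,"ly":49,"utz":37}
After op 18 (remove /c): {"hd":26,"lt":9,"ly":49,"utz":37}
After op 19 (add /vn 19): {"hd":26,"lt":9,"ly":49,"utz":37,"vn":19}
After op 20 (add /g 73): {"g":73,"hd":26,"lt":9,"ly":49,"utz":37,"vn":19}
Size at the root: 6

Answer: 6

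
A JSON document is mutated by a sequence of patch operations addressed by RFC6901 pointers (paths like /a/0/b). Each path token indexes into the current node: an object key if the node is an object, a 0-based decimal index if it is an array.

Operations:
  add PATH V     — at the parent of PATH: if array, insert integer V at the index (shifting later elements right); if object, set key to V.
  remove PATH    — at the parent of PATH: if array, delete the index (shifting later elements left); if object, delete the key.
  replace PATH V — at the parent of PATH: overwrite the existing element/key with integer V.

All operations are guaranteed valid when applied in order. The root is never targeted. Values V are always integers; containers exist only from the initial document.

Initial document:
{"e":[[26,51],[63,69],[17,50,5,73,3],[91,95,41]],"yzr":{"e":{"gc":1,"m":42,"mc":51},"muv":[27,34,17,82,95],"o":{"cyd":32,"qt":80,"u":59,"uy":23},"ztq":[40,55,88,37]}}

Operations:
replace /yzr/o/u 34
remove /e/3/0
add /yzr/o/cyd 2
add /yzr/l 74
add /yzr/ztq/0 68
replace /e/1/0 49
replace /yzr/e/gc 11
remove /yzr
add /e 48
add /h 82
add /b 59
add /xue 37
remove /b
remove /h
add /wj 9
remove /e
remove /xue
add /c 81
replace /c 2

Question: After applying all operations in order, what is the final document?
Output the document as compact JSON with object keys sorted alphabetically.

After op 1 (replace /yzr/o/u 34): {"e":[[26,51],[63,69],[17,50,5,73,3],[91,95,41]],"yzr":{"e":{"gc":1,"m":42,"mc":51},"muv":[27,34,17,82,95],"o":{"cyd":32,"qt":80,"u":34,"uy":23},"ztq":[40,55,88,37]}}
After op 2 (remove /e/3/0): {"e":[[26,51],[63,69],[17,50,5,73,3],[95,41]],"yzr":{"e":{"gc":1,"m":42,"mc":51},"muv":[27,34,17,82,95],"o":{"cyd":32,"qt":80,"u":34,"uy":23},"ztq":[40,55,88,37]}}
After op 3 (add /yzr/o/cyd 2): {"e":[[26,51],[63,69],[17,50,5,73,3],[95,41]],"yzr":{"e":{"gc":1,"m":42,"mc":51},"muv":[27,34,17,82,95],"o":{"cyd":2,"qt":80,"u":34,"uy":23},"ztq":[40,55,88,37]}}
After op 4 (add /yzr/l 74): {"e":[[26,51],[63,69],[17,50,5,73,3],[95,41]],"yzr":{"e":{"gc":1,"m":42,"mc":51},"l":74,"muv":[27,34,17,82,95],"o":{"cyd":2,"qt":80,"u":34,"uy":23},"ztq":[40,55,88,37]}}
After op 5 (add /yzr/ztq/0 68): {"e":[[26,51],[63,69],[17,50,5,73,3],[95,41]],"yzr":{"e":{"gc":1,"m":42,"mc":51},"l":74,"muv":[27,34,17,82,95],"o":{"cyd":2,"qt":80,"u":34,"uy":23},"ztq":[68,40,55,88,37]}}
After op 6 (replace /e/1/0 49): {"e":[[26,51],[49,69],[17,50,5,73,3],[95,41]],"yzr":{"e":{"gc":1,"m":42,"mc":51},"l":74,"muv":[27,34,17,82,95],"o":{"cyd":2,"qt":80,"u":34,"uy":23},"ztq":[68,40,55,88,37]}}
After op 7 (replace /yzr/e/gc 11): {"e":[[26,51],[49,69],[17,50,5,73,3],[95,41]],"yzr":{"e":{"gc":11,"m":42,"mc":51},"l":74,"muv":[27,34,17,82,95],"o":{"cyd":2,"qt":80,"u":34,"uy":23},"ztq":[68,40,55,88,37]}}
After op 8 (remove /yzr): {"e":[[26,51],[49,69],[17,50,5,73,3],[95,41]]}
After op 9 (add /e 48): {"e":48}
After op 10 (add /h 82): {"e":48,"h":82}
After op 11 (add /b 59): {"b":59,"e":48,"h":82}
After op 12 (add /xue 37): {"b":59,"e":48,"h":82,"xue":37}
After op 13 (remove /b): {"e":48,"h":82,"xue":37}
After op 14 (remove /h): {"e":48,"xue":37}
After op 15 (add /wj 9): {"e":48,"wj":9,"xue":37}
After op 16 (remove /e): {"wj":9,"xue":37}
After op 17 (remove /xue): {"wj":9}
After op 18 (add /c 81): {"c":81,"wj":9}
After op 19 (replace /c 2): {"c":2,"wj":9}

Answer: {"c":2,"wj":9}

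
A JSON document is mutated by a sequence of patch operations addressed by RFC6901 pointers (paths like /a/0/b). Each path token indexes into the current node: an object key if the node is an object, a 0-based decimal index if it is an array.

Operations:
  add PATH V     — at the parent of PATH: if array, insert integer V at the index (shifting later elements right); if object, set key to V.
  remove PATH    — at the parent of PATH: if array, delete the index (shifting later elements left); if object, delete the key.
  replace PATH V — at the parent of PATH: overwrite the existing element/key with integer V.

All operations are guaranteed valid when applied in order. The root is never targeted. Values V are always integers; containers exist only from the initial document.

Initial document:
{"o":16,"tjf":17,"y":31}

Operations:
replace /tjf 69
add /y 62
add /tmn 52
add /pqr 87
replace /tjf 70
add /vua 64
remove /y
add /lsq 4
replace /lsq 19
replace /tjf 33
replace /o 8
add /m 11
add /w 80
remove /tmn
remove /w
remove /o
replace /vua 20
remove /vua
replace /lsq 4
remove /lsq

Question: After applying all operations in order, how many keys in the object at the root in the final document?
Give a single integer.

Answer: 3

Derivation:
After op 1 (replace /tjf 69): {"o":16,"tjf":69,"y":31}
After op 2 (add /y 62): {"o":16,"tjf":69,"y":62}
After op 3 (add /tmn 52): {"o":16,"tjf":69,"tmn":52,"y":62}
After op 4 (add /pqr 87): {"o":16,"pqr":87,"tjf":69,"tmn":52,"y":62}
After op 5 (replace /tjf 70): {"o":16,"pqr":87,"tjf":70,"tmn":52,"y":62}
After op 6 (add /vua 64): {"o":16,"pqr":87,"tjf":70,"tmn":52,"vua":64,"y":62}
After op 7 (remove /y): {"o":16,"pqr":87,"tjf":70,"tmn":52,"vua":64}
After op 8 (add /lsq 4): {"lsq":4,"o":16,"pqr":87,"tjf":70,"tmn":52,"vua":64}
After op 9 (replace /lsq 19): {"lsq":19,"o":16,"pqr":87,"tjf":70,"tmn":52,"vua":64}
After op 10 (replace /tjf 33): {"lsq":19,"o":16,"pqr":87,"tjf":33,"tmn":52,"vua":64}
After op 11 (replace /o 8): {"lsq":19,"o":8,"pqr":87,"tjf":33,"tmn":52,"vua":64}
After op 12 (add /m 11): {"lsq":19,"m":11,"o":8,"pqr":87,"tjf":33,"tmn":52,"vua":64}
After op 13 (add /w 80): {"lsq":19,"m":11,"o":8,"pqr":87,"tjf":33,"tmn":52,"vua":64,"w":80}
After op 14 (remove /tmn): {"lsq":19,"m":11,"o":8,"pqr":87,"tjf":33,"vua":64,"w":80}
After op 15 (remove /w): {"lsq":19,"m":11,"o":8,"pqr":87,"tjf":33,"vua":64}
After op 16 (remove /o): {"lsq":19,"m":11,"pqr":87,"tjf":33,"vua":64}
After op 17 (replace /vua 20): {"lsq":19,"m":11,"pqr":87,"tjf":33,"vua":20}
After op 18 (remove /vua): {"lsq":19,"m":11,"pqr":87,"tjf":33}
After op 19 (replace /lsq 4): {"lsq":4,"m":11,"pqr":87,"tjf":33}
After op 20 (remove /lsq): {"m":11,"pqr":87,"tjf":33}
Size at the root: 3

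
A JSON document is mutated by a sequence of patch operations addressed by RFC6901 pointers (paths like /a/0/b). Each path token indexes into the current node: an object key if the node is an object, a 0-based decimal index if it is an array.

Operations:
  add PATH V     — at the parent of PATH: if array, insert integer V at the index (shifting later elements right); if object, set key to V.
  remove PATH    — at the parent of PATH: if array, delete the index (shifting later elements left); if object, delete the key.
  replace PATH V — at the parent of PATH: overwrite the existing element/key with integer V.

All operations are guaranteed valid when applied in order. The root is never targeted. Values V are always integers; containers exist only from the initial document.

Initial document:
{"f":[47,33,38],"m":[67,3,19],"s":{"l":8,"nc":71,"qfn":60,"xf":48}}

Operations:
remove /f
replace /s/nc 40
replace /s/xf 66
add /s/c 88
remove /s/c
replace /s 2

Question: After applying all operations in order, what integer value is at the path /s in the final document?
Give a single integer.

Answer: 2

Derivation:
After op 1 (remove /f): {"m":[67,3,19],"s":{"l":8,"nc":71,"qfn":60,"xf":48}}
After op 2 (replace /s/nc 40): {"m":[67,3,19],"s":{"l":8,"nc":40,"qfn":60,"xf":48}}
After op 3 (replace /s/xf 66): {"m":[67,3,19],"s":{"l":8,"nc":40,"qfn":60,"xf":66}}
After op 4 (add /s/c 88): {"m":[67,3,19],"s":{"c":88,"l":8,"nc":40,"qfn":60,"xf":66}}
After op 5 (remove /s/c): {"m":[67,3,19],"s":{"l":8,"nc":40,"qfn":60,"xf":66}}
After op 6 (replace /s 2): {"m":[67,3,19],"s":2}
Value at /s: 2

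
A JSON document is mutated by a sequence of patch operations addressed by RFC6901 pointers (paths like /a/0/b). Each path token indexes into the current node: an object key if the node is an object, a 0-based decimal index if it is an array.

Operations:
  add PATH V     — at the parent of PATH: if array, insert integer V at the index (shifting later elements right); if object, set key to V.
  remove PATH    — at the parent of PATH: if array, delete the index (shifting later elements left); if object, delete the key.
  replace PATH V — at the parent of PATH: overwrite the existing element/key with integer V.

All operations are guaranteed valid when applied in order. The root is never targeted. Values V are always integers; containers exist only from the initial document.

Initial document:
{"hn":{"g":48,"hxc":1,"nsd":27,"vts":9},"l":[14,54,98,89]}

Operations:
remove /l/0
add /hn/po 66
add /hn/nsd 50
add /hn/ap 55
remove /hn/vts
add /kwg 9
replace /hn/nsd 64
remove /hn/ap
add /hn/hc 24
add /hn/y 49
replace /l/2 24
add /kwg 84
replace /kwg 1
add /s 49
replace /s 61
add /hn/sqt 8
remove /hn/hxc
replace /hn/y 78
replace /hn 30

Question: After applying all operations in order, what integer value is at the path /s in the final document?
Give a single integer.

Answer: 61

Derivation:
After op 1 (remove /l/0): {"hn":{"g":48,"hxc":1,"nsd":27,"vts":9},"l":[54,98,89]}
After op 2 (add /hn/po 66): {"hn":{"g":48,"hxc":1,"nsd":27,"po":66,"vts":9},"l":[54,98,89]}
After op 3 (add /hn/nsd 50): {"hn":{"g":48,"hxc":1,"nsd":50,"po":66,"vts":9},"l":[54,98,89]}
After op 4 (add /hn/ap 55): {"hn":{"ap":55,"g":48,"hxc":1,"nsd":50,"po":66,"vts":9},"l":[54,98,89]}
After op 5 (remove /hn/vts): {"hn":{"ap":55,"g":48,"hxc":1,"nsd":50,"po":66},"l":[54,98,89]}
After op 6 (add /kwg 9): {"hn":{"ap":55,"g":48,"hxc":1,"nsd":50,"po":66},"kwg":9,"l":[54,98,89]}
After op 7 (replace /hn/nsd 64): {"hn":{"ap":55,"g":48,"hxc":1,"nsd":64,"po":66},"kwg":9,"l":[54,98,89]}
After op 8 (remove /hn/ap): {"hn":{"g":48,"hxc":1,"nsd":64,"po":66},"kwg":9,"l":[54,98,89]}
After op 9 (add /hn/hc 24): {"hn":{"g":48,"hc":24,"hxc":1,"nsd":64,"po":66},"kwg":9,"l":[54,98,89]}
After op 10 (add /hn/y 49): {"hn":{"g":48,"hc":24,"hxc":1,"nsd":64,"po":66,"y":49},"kwg":9,"l":[54,98,89]}
After op 11 (replace /l/2 24): {"hn":{"g":48,"hc":24,"hxc":1,"nsd":64,"po":66,"y":49},"kwg":9,"l":[54,98,24]}
After op 12 (add /kwg 84): {"hn":{"g":48,"hc":24,"hxc":1,"nsd":64,"po":66,"y":49},"kwg":84,"l":[54,98,24]}
After op 13 (replace /kwg 1): {"hn":{"g":48,"hc":24,"hxc":1,"nsd":64,"po":66,"y":49},"kwg":1,"l":[54,98,24]}
After op 14 (add /s 49): {"hn":{"g":48,"hc":24,"hxc":1,"nsd":64,"po":66,"y":49},"kwg":1,"l":[54,98,24],"s":49}
After op 15 (replace /s 61): {"hn":{"g":48,"hc":24,"hxc":1,"nsd":64,"po":66,"y":49},"kwg":1,"l":[54,98,24],"s":61}
After op 16 (add /hn/sqt 8): {"hn":{"g":48,"hc":24,"hxc":1,"nsd":64,"po":66,"sqt":8,"y":49},"kwg":1,"l":[54,98,24],"s":61}
After op 17 (remove /hn/hxc): {"hn":{"g":48,"hc":24,"nsd":64,"po":66,"sqt":8,"y":49},"kwg":1,"l":[54,98,24],"s":61}
After op 18 (replace /hn/y 78): {"hn":{"g":48,"hc":24,"nsd":64,"po":66,"sqt":8,"y":78},"kwg":1,"l":[54,98,24],"s":61}
After op 19 (replace /hn 30): {"hn":30,"kwg":1,"l":[54,98,24],"s":61}
Value at /s: 61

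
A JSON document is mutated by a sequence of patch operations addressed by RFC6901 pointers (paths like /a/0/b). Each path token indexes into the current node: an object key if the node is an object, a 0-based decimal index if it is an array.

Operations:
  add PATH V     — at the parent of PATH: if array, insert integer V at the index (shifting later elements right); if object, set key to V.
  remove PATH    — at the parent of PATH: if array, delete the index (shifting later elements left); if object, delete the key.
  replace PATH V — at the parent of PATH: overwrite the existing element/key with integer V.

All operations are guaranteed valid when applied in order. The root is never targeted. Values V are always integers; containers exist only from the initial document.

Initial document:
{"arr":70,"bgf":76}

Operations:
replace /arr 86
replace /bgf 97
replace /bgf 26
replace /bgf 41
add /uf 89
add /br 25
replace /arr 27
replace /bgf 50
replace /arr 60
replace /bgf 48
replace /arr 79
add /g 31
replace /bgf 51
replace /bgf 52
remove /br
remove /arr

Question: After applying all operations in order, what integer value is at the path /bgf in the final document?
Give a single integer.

After op 1 (replace /arr 86): {"arr":86,"bgf":76}
After op 2 (replace /bgf 97): {"arr":86,"bgf":97}
After op 3 (replace /bgf 26): {"arr":86,"bgf":26}
After op 4 (replace /bgf 41): {"arr":86,"bgf":41}
After op 5 (add /uf 89): {"arr":86,"bgf":41,"uf":89}
After op 6 (add /br 25): {"arr":86,"bgf":41,"br":25,"uf":89}
After op 7 (replace /arr 27): {"arr":27,"bgf":41,"br":25,"uf":89}
After op 8 (replace /bgf 50): {"arr":27,"bgf":50,"br":25,"uf":89}
After op 9 (replace /arr 60): {"arr":60,"bgf":50,"br":25,"uf":89}
After op 10 (replace /bgf 48): {"arr":60,"bgf":48,"br":25,"uf":89}
After op 11 (replace /arr 79): {"arr":79,"bgf":48,"br":25,"uf":89}
After op 12 (add /g 31): {"arr":79,"bgf":48,"br":25,"g":31,"uf":89}
After op 13 (replace /bgf 51): {"arr":79,"bgf":51,"br":25,"g":31,"uf":89}
After op 14 (replace /bgf 52): {"arr":79,"bgf":52,"br":25,"g":31,"uf":89}
After op 15 (remove /br): {"arr":79,"bgf":52,"g":31,"uf":89}
After op 16 (remove /arr): {"bgf":52,"g":31,"uf":89}
Value at /bgf: 52

Answer: 52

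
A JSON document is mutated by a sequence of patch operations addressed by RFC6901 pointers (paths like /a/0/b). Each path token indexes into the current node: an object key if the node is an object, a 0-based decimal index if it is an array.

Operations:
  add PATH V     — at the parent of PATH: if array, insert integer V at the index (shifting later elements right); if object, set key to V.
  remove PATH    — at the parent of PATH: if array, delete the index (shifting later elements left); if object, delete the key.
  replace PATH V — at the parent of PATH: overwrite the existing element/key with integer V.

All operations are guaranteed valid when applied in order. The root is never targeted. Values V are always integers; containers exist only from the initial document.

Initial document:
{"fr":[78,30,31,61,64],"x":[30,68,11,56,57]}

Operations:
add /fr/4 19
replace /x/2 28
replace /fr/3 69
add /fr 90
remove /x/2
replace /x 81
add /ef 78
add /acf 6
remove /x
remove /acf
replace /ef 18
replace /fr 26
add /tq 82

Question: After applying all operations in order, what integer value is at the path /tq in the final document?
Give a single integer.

Answer: 82

Derivation:
After op 1 (add /fr/4 19): {"fr":[78,30,31,61,19,64],"x":[30,68,11,56,57]}
After op 2 (replace /x/2 28): {"fr":[78,30,31,61,19,64],"x":[30,68,28,56,57]}
After op 3 (replace /fr/3 69): {"fr":[78,30,31,69,19,64],"x":[30,68,28,56,57]}
After op 4 (add /fr 90): {"fr":90,"x":[30,68,28,56,57]}
After op 5 (remove /x/2): {"fr":90,"x":[30,68,56,57]}
After op 6 (replace /x 81): {"fr":90,"x":81}
After op 7 (add /ef 78): {"ef":78,"fr":90,"x":81}
After op 8 (add /acf 6): {"acf":6,"ef":78,"fr":90,"x":81}
After op 9 (remove /x): {"acf":6,"ef":78,"fr":90}
After op 10 (remove /acf): {"ef":78,"fr":90}
After op 11 (replace /ef 18): {"ef":18,"fr":90}
After op 12 (replace /fr 26): {"ef":18,"fr":26}
After op 13 (add /tq 82): {"ef":18,"fr":26,"tq":82}
Value at /tq: 82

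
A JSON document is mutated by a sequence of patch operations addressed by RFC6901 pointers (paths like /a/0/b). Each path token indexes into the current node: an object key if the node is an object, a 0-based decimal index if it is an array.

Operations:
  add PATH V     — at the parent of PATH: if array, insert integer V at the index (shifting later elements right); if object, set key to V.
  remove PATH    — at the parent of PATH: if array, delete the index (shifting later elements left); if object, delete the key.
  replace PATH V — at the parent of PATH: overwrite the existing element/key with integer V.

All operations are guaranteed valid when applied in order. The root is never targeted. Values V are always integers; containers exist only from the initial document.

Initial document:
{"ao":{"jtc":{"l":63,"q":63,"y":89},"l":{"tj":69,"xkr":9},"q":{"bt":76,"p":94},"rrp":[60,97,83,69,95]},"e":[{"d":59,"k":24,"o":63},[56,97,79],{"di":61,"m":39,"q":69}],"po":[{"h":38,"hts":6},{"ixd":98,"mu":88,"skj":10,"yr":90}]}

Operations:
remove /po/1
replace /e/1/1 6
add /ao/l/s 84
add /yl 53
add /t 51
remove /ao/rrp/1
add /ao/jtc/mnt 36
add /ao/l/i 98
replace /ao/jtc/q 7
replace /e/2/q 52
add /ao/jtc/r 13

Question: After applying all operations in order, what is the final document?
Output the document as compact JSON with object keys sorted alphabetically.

After op 1 (remove /po/1): {"ao":{"jtc":{"l":63,"q":63,"y":89},"l":{"tj":69,"xkr":9},"q":{"bt":76,"p":94},"rrp":[60,97,83,69,95]},"e":[{"d":59,"k":24,"o":63},[56,97,79],{"di":61,"m":39,"q":69}],"po":[{"h":38,"hts":6}]}
After op 2 (replace /e/1/1 6): {"ao":{"jtc":{"l":63,"q":63,"y":89},"l":{"tj":69,"xkr":9},"q":{"bt":76,"p":94},"rrp":[60,97,83,69,95]},"e":[{"d":59,"k":24,"o":63},[56,6,79],{"di":61,"m":39,"q":69}],"po":[{"h":38,"hts":6}]}
After op 3 (add /ao/l/s 84): {"ao":{"jtc":{"l":63,"q":63,"y":89},"l":{"s":84,"tj":69,"xkr":9},"q":{"bt":76,"p":94},"rrp":[60,97,83,69,95]},"e":[{"d":59,"k":24,"o":63},[56,6,79],{"di":61,"m":39,"q":69}],"po":[{"h":38,"hts":6}]}
After op 4 (add /yl 53): {"ao":{"jtc":{"l":63,"q":63,"y":89},"l":{"s":84,"tj":69,"xkr":9},"q":{"bt":76,"p":94},"rrp":[60,97,83,69,95]},"e":[{"d":59,"k":24,"o":63},[56,6,79],{"di":61,"m":39,"q":69}],"po":[{"h":38,"hts":6}],"yl":53}
After op 5 (add /t 51): {"ao":{"jtc":{"l":63,"q":63,"y":89},"l":{"s":84,"tj":69,"xkr":9},"q":{"bt":76,"p":94},"rrp":[60,97,83,69,95]},"e":[{"d":59,"k":24,"o":63},[56,6,79],{"di":61,"m":39,"q":69}],"po":[{"h":38,"hts":6}],"t":51,"yl":53}
After op 6 (remove /ao/rrp/1): {"ao":{"jtc":{"l":63,"q":63,"y":89},"l":{"s":84,"tj":69,"xkr":9},"q":{"bt":76,"p":94},"rrp":[60,83,69,95]},"e":[{"d":59,"k":24,"o":63},[56,6,79],{"di":61,"m":39,"q":69}],"po":[{"h":38,"hts":6}],"t":51,"yl":53}
After op 7 (add /ao/jtc/mnt 36): {"ao":{"jtc":{"l":63,"mnt":36,"q":63,"y":89},"l":{"s":84,"tj":69,"xkr":9},"q":{"bt":76,"p":94},"rrp":[60,83,69,95]},"e":[{"d":59,"k":24,"o":63},[56,6,79],{"di":61,"m":39,"q":69}],"po":[{"h":38,"hts":6}],"t":51,"yl":53}
After op 8 (add /ao/l/i 98): {"ao":{"jtc":{"l":63,"mnt":36,"q":63,"y":89},"l":{"i":98,"s":84,"tj":69,"xkr":9},"q":{"bt":76,"p":94},"rrp":[60,83,69,95]},"e":[{"d":59,"k":24,"o":63},[56,6,79],{"di":61,"m":39,"q":69}],"po":[{"h":38,"hts":6}],"t":51,"yl":53}
After op 9 (replace /ao/jtc/q 7): {"ao":{"jtc":{"l":63,"mnt":36,"q":7,"y":89},"l":{"i":98,"s":84,"tj":69,"xkr":9},"q":{"bt":76,"p":94},"rrp":[60,83,69,95]},"e":[{"d":59,"k":24,"o":63},[56,6,79],{"di":61,"m":39,"q":69}],"po":[{"h":38,"hts":6}],"t":51,"yl":53}
After op 10 (replace /e/2/q 52): {"ao":{"jtc":{"l":63,"mnt":36,"q":7,"y":89},"l":{"i":98,"s":84,"tj":69,"xkr":9},"q":{"bt":76,"p":94},"rrp":[60,83,69,95]},"e":[{"d":59,"k":24,"o":63},[56,6,79],{"di":61,"m":39,"q":52}],"po":[{"h":38,"hts":6}],"t":51,"yl":53}
After op 11 (add /ao/jtc/r 13): {"ao":{"jtc":{"l":63,"mnt":36,"q":7,"r":13,"y":89},"l":{"i":98,"s":84,"tj":69,"xkr":9},"q":{"bt":76,"p":94},"rrp":[60,83,69,95]},"e":[{"d":59,"k":24,"o":63},[56,6,79],{"di":61,"m":39,"q":52}],"po":[{"h":38,"hts":6}],"t":51,"yl":53}

Answer: {"ao":{"jtc":{"l":63,"mnt":36,"q":7,"r":13,"y":89},"l":{"i":98,"s":84,"tj":69,"xkr":9},"q":{"bt":76,"p":94},"rrp":[60,83,69,95]},"e":[{"d":59,"k":24,"o":63},[56,6,79],{"di":61,"m":39,"q":52}],"po":[{"h":38,"hts":6}],"t":51,"yl":53}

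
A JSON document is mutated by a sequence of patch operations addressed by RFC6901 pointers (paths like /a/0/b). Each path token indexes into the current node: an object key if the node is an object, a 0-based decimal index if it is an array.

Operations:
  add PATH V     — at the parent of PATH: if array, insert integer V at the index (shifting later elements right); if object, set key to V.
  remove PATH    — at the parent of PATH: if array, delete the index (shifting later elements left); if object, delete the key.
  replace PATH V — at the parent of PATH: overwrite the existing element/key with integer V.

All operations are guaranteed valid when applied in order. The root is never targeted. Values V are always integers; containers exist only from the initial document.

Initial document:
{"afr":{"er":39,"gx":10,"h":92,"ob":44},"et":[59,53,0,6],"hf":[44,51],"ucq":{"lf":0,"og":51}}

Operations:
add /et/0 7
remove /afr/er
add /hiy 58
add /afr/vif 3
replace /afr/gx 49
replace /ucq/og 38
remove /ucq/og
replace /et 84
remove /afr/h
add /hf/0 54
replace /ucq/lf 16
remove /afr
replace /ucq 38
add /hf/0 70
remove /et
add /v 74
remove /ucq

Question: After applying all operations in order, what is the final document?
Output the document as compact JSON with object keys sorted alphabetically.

After op 1 (add /et/0 7): {"afr":{"er":39,"gx":10,"h":92,"ob":44},"et":[7,59,53,0,6],"hf":[44,51],"ucq":{"lf":0,"og":51}}
After op 2 (remove /afr/er): {"afr":{"gx":10,"h":92,"ob":44},"et":[7,59,53,0,6],"hf":[44,51],"ucq":{"lf":0,"og":51}}
After op 3 (add /hiy 58): {"afr":{"gx":10,"h":92,"ob":44},"et":[7,59,53,0,6],"hf":[44,51],"hiy":58,"ucq":{"lf":0,"og":51}}
After op 4 (add /afr/vif 3): {"afr":{"gx":10,"h":92,"ob":44,"vif":3},"et":[7,59,53,0,6],"hf":[44,51],"hiy":58,"ucq":{"lf":0,"og":51}}
After op 5 (replace /afr/gx 49): {"afr":{"gx":49,"h":92,"ob":44,"vif":3},"et":[7,59,53,0,6],"hf":[44,51],"hiy":58,"ucq":{"lf":0,"og":51}}
After op 6 (replace /ucq/og 38): {"afr":{"gx":49,"h":92,"ob":44,"vif":3},"et":[7,59,53,0,6],"hf":[44,51],"hiy":58,"ucq":{"lf":0,"og":38}}
After op 7 (remove /ucq/og): {"afr":{"gx":49,"h":92,"ob":44,"vif":3},"et":[7,59,53,0,6],"hf":[44,51],"hiy":58,"ucq":{"lf":0}}
After op 8 (replace /et 84): {"afr":{"gx":49,"h":92,"ob":44,"vif":3},"et":84,"hf":[44,51],"hiy":58,"ucq":{"lf":0}}
After op 9 (remove /afr/h): {"afr":{"gx":49,"ob":44,"vif":3},"et":84,"hf":[44,51],"hiy":58,"ucq":{"lf":0}}
After op 10 (add /hf/0 54): {"afr":{"gx":49,"ob":44,"vif":3},"et":84,"hf":[54,44,51],"hiy":58,"ucq":{"lf":0}}
After op 11 (replace /ucq/lf 16): {"afr":{"gx":49,"ob":44,"vif":3},"et":84,"hf":[54,44,51],"hiy":58,"ucq":{"lf":16}}
After op 12 (remove /afr): {"et":84,"hf":[54,44,51],"hiy":58,"ucq":{"lf":16}}
After op 13 (replace /ucq 38): {"et":84,"hf":[54,44,51],"hiy":58,"ucq":38}
After op 14 (add /hf/0 70): {"et":84,"hf":[70,54,44,51],"hiy":58,"ucq":38}
After op 15 (remove /et): {"hf":[70,54,44,51],"hiy":58,"ucq":38}
After op 16 (add /v 74): {"hf":[70,54,44,51],"hiy":58,"ucq":38,"v":74}
After op 17 (remove /ucq): {"hf":[70,54,44,51],"hiy":58,"v":74}

Answer: {"hf":[70,54,44,51],"hiy":58,"v":74}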